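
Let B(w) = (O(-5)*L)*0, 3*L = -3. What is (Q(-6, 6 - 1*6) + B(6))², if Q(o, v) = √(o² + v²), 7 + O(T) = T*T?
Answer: 36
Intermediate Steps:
O(T) = -7 + T² (O(T) = -7 + T*T = -7 + T²)
L = -1 (L = (⅓)*(-3) = -1)
B(w) = 0 (B(w) = ((-7 + (-5)²)*(-1))*0 = ((-7 + 25)*(-1))*0 = (18*(-1))*0 = -18*0 = 0)
(Q(-6, 6 - 1*6) + B(6))² = (√((-6)² + (6 - 1*6)²) + 0)² = (√(36 + (6 - 6)²) + 0)² = (√(36 + 0²) + 0)² = (√(36 + 0) + 0)² = (√36 + 0)² = (6 + 0)² = 6² = 36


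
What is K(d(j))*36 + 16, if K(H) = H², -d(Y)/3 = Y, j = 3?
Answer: 2932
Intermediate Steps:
d(Y) = -3*Y
K(d(j))*36 + 16 = (-3*3)²*36 + 16 = (-9)²*36 + 16 = 81*36 + 16 = 2916 + 16 = 2932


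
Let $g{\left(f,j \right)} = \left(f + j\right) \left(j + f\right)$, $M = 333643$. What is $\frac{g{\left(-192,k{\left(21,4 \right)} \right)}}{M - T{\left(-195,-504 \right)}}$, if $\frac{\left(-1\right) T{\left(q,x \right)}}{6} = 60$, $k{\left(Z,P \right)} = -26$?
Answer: $\frac{47524}{334003} \approx 0.14229$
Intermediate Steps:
$T{\left(q,x \right)} = -360$ ($T{\left(q,x \right)} = \left(-6\right) 60 = -360$)
$g{\left(f,j \right)} = \left(f + j\right)^{2}$ ($g{\left(f,j \right)} = \left(f + j\right) \left(f + j\right) = \left(f + j\right)^{2}$)
$\frac{g{\left(-192,k{\left(21,4 \right)} \right)}}{M - T{\left(-195,-504 \right)}} = \frac{\left(-192 - 26\right)^{2}}{333643 - -360} = \frac{\left(-218\right)^{2}}{333643 + 360} = \frac{47524}{334003}$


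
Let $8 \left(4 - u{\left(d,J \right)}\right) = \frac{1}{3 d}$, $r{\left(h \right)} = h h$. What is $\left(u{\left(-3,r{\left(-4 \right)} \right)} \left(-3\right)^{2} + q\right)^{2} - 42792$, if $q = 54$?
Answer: $- \frac{2218847}{64} \approx -34670.0$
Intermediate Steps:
$r{\left(h \right)} = h^{2}$
$u{\left(d,J \right)} = 4 - \frac{1}{24 d}$ ($u{\left(d,J \right)} = 4 - \frac{1}{8 \cdot 3 d} = 4 - \frac{\frac{1}{3} \frac{1}{d}}{8} = 4 - \frac{1}{24 d}$)
$\left(u{\left(-3,r{\left(-4 \right)} \right)} \left(-3\right)^{2} + q\right)^{2} - 42792 = \left(\left(4 - \frac{1}{24 \left(-3\right)}\right) \left(-3\right)^{2} + 54\right)^{2} - 42792 = \left(\left(4 - - \frac{1}{72}\right) 9 + 54\right)^{2} - 42792 = \left(\left(4 + \frac{1}{72}\right) 9 + 54\right)^{2} - 42792 = \left(\frac{289}{72} \cdot 9 + 54\right)^{2} - 42792 = \left(\frac{289}{8} + 54\right)^{2} - 42792 = \left(\frac{721}{8}\right)^{2} - 42792 = \frac{519841}{64} - 42792 = - \frac{2218847}{64}$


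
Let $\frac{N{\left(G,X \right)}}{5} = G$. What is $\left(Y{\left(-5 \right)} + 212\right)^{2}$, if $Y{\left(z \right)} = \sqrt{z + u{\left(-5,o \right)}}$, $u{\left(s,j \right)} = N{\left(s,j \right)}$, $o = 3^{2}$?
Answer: $\left(212 + i \sqrt{30}\right)^{2} \approx 44914.0 + 2322.3 i$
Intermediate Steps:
$N{\left(G,X \right)} = 5 G$
$o = 9$
$u{\left(s,j \right)} = 5 s$
$Y{\left(z \right)} = \sqrt{-25 + z}$ ($Y{\left(z \right)} = \sqrt{z + 5 \left(-5\right)} = \sqrt{z - 25} = \sqrt{-25 + z}$)
$\left(Y{\left(-5 \right)} + 212\right)^{2} = \left(\sqrt{-25 - 5} + 212\right)^{2} = \left(\sqrt{-30} + 212\right)^{2} = \left(i \sqrt{30} + 212\right)^{2} = \left(212 + i \sqrt{30}\right)^{2}$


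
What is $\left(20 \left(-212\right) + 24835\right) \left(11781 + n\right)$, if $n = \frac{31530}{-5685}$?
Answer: $\frac{91913363715}{379} \approx 2.4252 \cdot 10^{8}$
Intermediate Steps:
$n = - \frac{2102}{379}$ ($n = 31530 \left(- \frac{1}{5685}\right) = - \frac{2102}{379} \approx -5.5462$)
$\left(20 \left(-212\right) + 24835\right) \left(11781 + n\right) = \left(20 \left(-212\right) + 24835\right) \left(11781 - \frac{2102}{379}\right) = \left(-4240 + 24835\right) \frac{4462897}{379} = 20595 \cdot \frac{4462897}{379} = \frac{91913363715}{379}$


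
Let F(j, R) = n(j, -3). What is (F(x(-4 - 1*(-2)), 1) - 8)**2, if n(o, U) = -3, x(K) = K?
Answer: 121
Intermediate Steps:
F(j, R) = -3
(F(x(-4 - 1*(-2)), 1) - 8)**2 = (-3 - 8)**2 = (-11)**2 = 121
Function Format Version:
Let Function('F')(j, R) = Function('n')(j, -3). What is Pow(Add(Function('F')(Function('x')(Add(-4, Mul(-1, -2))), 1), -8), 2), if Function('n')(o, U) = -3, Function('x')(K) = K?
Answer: 121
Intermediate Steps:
Function('F')(j, R) = -3
Pow(Add(Function('F')(Function('x')(Add(-4, Mul(-1, -2))), 1), -8), 2) = Pow(Add(-3, -8), 2) = Pow(-11, 2) = 121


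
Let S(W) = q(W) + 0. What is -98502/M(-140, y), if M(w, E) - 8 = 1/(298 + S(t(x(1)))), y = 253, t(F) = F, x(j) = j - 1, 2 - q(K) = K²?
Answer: -29550600/2401 ≈ -12308.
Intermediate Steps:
q(K) = 2 - K²
x(j) = -1 + j
S(W) = 2 - W² (S(W) = (2 - W²) + 0 = 2 - W²)
M(w, E) = 2401/300 (M(w, E) = 8 + 1/(298 + (2 - (-1 + 1)²)) = 8 + 1/(298 + (2 - 1*0²)) = 8 + 1/(298 + (2 - 1*0)) = 8 + 1/(298 + (2 + 0)) = 8 + 1/(298 + 2) = 8 + 1/300 = 2401/300)
-98502/M(-140, y) = -98502/2401/300 = -98502*300/2401 = -29550600/2401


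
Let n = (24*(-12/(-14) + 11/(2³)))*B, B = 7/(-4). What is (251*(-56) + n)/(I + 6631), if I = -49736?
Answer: 56599/172420 ≈ 0.32826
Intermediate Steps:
B = -7/4 (B = 7*(-¼) = -7/4 ≈ -1.7500)
n = -375/4 (n = (24*(-12/(-14) + 11/(2³)))*(-7/4) = (24*(-12*(-1/14) + 11/8))*(-7/4) = (24*(6/7 + 11*(⅛)))*(-7/4) = (24*(6/7 + 11/8))*(-7/4) = (24*(125/56))*(-7/4) = (375/7)*(-7/4) = -375/4 ≈ -93.750)
(251*(-56) + n)/(I + 6631) = (251*(-56) - 375/4)/(-49736 + 6631) = (-14056 - 375/4)/(-43105) = -56599/4*(-1/43105) = 56599/172420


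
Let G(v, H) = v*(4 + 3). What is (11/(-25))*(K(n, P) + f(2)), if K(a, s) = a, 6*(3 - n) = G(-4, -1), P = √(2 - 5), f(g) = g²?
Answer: -77/15 ≈ -5.1333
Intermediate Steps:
G(v, H) = 7*v (G(v, H) = v*7 = 7*v)
P = I*√3 (P = √(-3) = I*√3 ≈ 1.732*I)
n = 23/3 (n = 3 - 7*(-4)/6 = 3 - ⅙*(-28) = 3 + 14/3 = 23/3 ≈ 7.6667)
(11/(-25))*(K(n, P) + f(2)) = (11/(-25))*(23/3 + 2²) = (11*(-1/25))*(23/3 + 4) = -11/25*35/3 = -77/15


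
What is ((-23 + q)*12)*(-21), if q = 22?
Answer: 252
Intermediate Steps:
((-23 + q)*12)*(-21) = ((-23 + 22)*12)*(-21) = -1*12*(-21) = -12*(-21) = 252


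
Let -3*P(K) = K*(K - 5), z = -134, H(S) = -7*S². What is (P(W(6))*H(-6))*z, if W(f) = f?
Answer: -67536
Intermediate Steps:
P(K) = -K*(-5 + K)/3 (P(K) = -K*(K - 5)/3 = -K*(-5 + K)/3)
(P(W(6))*H(-6))*z = (((⅓)*6*(5 - 1*6))*(-7*(-6)²))*(-134) = (((⅓)*6*(5 - 6))*(-7*36))*(-134) = (((⅓)*6*(-1))*(-252))*(-134) = -2*(-252)*(-134) = 504*(-134) = -67536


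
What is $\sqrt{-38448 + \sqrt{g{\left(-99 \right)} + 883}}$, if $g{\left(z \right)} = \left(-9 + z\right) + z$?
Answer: $i \sqrt{38422} \approx 196.02 i$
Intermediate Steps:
$g{\left(z \right)} = -9 + 2 z$
$\sqrt{-38448 + \sqrt{g{\left(-99 \right)} + 883}} = \sqrt{-38448 + \sqrt{\left(-9 + 2 \left(-99\right)\right) + 883}} = \sqrt{-38448 + \sqrt{\left(-9 - 198\right) + 883}} = \sqrt{-38448 + \sqrt{-207 + 883}} = \sqrt{-38448 + \sqrt{676}} = \sqrt{-38448 + 26} = \sqrt{-38422} = i \sqrt{38422}$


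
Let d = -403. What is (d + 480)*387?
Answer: 29799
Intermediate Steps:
(d + 480)*387 = (-403 + 480)*387 = 77*387 = 29799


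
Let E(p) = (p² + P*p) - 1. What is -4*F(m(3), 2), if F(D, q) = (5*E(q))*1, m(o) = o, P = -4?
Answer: 100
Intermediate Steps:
E(p) = -1 + p² - 4*p (E(p) = (p² - 4*p) - 1 = -1 + p² - 4*p)
F(D, q) = -5 - 20*q + 5*q² (F(D, q) = (5*(-1 + q² - 4*q))*1 = (-5 - 20*q + 5*q²)*1 = -5 - 20*q + 5*q²)
-4*F(m(3), 2) = -4*(-5 - 20*2 + 5*2²) = -4*(-5 - 40 + 5*4) = -4*(-5 - 40 + 20) = -4*(-25) = 100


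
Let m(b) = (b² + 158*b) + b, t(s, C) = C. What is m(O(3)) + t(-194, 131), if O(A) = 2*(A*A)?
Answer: 3317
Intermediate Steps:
O(A) = 2*A²
m(b) = b² + 159*b
m(O(3)) + t(-194, 131) = (2*3²)*(159 + 2*3²) + 131 = (2*9)*(159 + 2*9) + 131 = 18*(159 + 18) + 131 = 18*177 + 131 = 3186 + 131 = 3317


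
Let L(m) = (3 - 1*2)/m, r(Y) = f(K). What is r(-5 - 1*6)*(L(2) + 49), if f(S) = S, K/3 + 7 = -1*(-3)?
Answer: -594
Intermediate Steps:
K = -12 (K = -21 + 3*(-1*(-3)) = -21 + 3*3 = -21 + 9 = -12)
r(Y) = -12
L(m) = 1/m (L(m) = (3 - 2)/m = 1/m)
r(-5 - 1*6)*(L(2) + 49) = -12*(1/2 + 49) = -12*99/2 = -594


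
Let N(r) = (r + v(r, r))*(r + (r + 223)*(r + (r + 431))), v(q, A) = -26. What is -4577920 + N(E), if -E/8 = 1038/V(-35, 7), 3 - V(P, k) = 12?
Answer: 63036458290/27 ≈ 2.3347e+9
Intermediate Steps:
V(P, k) = -9 (V(P, k) = 3 - 1*12 = 3 - 12 = -9)
E = 2768/3 (E = -8304/(-9) = -8304*(-1)/9 = -8*(-346/3) = 2768/3 ≈ 922.67)
N(r) = (-26 + r)*(r + (223 + r)*(431 + 2*r)) (N(r) = (r - 26)*(r + (r + 223)*(r + (r + 431))) = (-26 + r)*(r + (223 + r)*(r + (431 + r))) = (-26 + r)*(r + (223 + r)*(431 + 2*r)))
-4577920 + N(E) = -4577920 + (-2498938 + 2*(2768/3)**3 + 826*(2768/3)**2 + 73285*(2768/3)) = -4577920 + (-2498938 + 2*(21207928832/27) + 826*(7661824/9) + 202852880/3) = -4577920 + (-2498938 + 42415857664/27 + 6328666624/9 + 202852880/3) = -4577920 + 63160062130/27 = 63036458290/27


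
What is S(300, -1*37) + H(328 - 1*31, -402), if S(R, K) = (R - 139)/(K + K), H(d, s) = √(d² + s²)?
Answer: -161/74 + 3*√27757 ≈ 497.64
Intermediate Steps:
S(R, K) = (-139 + R)/(2*K) (S(R, K) = (-139 + R)/((2*K)) = (-139 + R)*(1/(2*K)) = (-139 + R)/(2*K))
S(300, -1*37) + H(328 - 1*31, -402) = (-139 + 300)/(2*((-1*37))) + √((328 - 1*31)² + (-402)²) = (½)*161/(-37) + √((328 - 31)² + 161604) = (½)*(-1/37)*161 + √(297² + 161604) = -161/74 + √(88209 + 161604) = -161/74 + √249813 = -161/74 + 3*√27757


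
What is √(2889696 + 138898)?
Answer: √3028594 ≈ 1740.3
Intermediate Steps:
√(2889696 + 138898) = √3028594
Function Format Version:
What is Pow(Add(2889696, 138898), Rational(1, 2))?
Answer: Pow(3028594, Rational(1, 2)) ≈ 1740.3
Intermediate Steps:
Pow(Add(2889696, 138898), Rational(1, 2)) = Pow(3028594, Rational(1, 2))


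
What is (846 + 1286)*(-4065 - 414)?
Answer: -9549228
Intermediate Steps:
(846 + 1286)*(-4065 - 414) = 2132*(-4479) = -9549228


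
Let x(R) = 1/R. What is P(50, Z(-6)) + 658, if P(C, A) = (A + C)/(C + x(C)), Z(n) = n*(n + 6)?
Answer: 1648158/2501 ≈ 659.00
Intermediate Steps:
Z(n) = n*(6 + n)
P(C, A) = (A + C)/(C + 1/C)
P(50, Z(-6)) + 658 = 50*(-6*(6 - 6) + 50)/(1 + 50²) + 658 = 50*(-6*0 + 50)/(1 + 2500) + 658 = 50*(0 + 50)/2501 + 658 = 50*(1/2501)*50 + 658 = 2500/2501 + 658 = 1648158/2501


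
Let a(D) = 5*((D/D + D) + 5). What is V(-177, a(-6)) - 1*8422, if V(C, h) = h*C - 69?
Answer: -8491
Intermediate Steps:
a(D) = 30 + 5*D (a(D) = 5*((1 + D) + 5) = 5*(6 + D) = 30 + 5*D)
V(C, h) = -69 + C*h (V(C, h) = C*h - 69 = -69 + C*h)
V(-177, a(-6)) - 1*8422 = (-69 - 177*(30 + 5*(-6))) - 1*8422 = (-69 - 177*(30 - 30)) - 8422 = (-69 - 177*0) - 8422 = (-69 + 0) - 8422 = -69 - 8422 = -8491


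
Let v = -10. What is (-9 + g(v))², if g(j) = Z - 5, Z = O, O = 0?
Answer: 196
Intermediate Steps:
Z = 0
g(j) = -5 (g(j) = 0 - 5 = -5)
(-9 + g(v))² = (-9 - 5)² = (-14)² = 196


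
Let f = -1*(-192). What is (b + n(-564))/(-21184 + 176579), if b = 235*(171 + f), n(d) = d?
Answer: 84741/155395 ≈ 0.54533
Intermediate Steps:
f = 192
b = 85305 (b = 235*(171 + 192) = 235*363 = 85305)
(b + n(-564))/(-21184 + 176579) = (85305 - 564)/(-21184 + 176579) = 84741/155395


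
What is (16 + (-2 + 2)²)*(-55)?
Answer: -880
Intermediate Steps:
(16 + (-2 + 2)²)*(-55) = (16 + 0²)*(-55) = (16 + 0)*(-55) = 16*(-55) = -880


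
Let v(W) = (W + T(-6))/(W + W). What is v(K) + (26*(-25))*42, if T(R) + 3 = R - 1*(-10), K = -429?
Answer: -11711486/429 ≈ -27300.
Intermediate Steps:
T(R) = 7 + R (T(R) = -3 + (R - 1*(-10)) = -3 + (R + 10) = -3 + (10 + R) = 7 + R)
v(W) = (1 + W)/(2*W) (v(W) = (W + (7 - 6))/(W + W) = (W + 1)/((2*W)) = (1 + W)*(1/(2*W)) = (1 + W)/(2*W))
v(K) + (26*(-25))*42 = (½)*(1 - 429)/(-429) + (26*(-25))*42 = (½)*(-1/429)*(-428) - 650*42 = 214/429 - 27300 = -11711486/429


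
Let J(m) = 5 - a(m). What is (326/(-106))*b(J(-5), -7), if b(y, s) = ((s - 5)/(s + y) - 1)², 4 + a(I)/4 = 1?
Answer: -19723/1325 ≈ -14.885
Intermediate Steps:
a(I) = -12 (a(I) = -16 + 4*1 = -16 + 4 = -12)
J(m) = 17 (J(m) = 5 - 1*(-12) = 5 + 12 = 17)
b(y, s) = (-1 + (-5 + s)/(s + y))² (b(y, s) = ((-5 + s)/(s + y) - 1)² = (-1 + (-5 + s)/(s + y))²)
(326/(-106))*b(J(-5), -7) = (326/(-106))*((5 + 17)²/(-7 + 17)²) = (326*(-1/106))*(22²/10²) = -78892/(53*100) = -163/53*121/25 = -19723/1325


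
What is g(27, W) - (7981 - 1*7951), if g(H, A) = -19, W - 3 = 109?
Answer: -49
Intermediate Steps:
W = 112 (W = 3 + 109 = 112)
g(27, W) - (7981 - 1*7951) = -19 - (7981 - 1*7951) = -19 - (7981 - 7951) = -19 - 1*30 = -19 - 30 = -49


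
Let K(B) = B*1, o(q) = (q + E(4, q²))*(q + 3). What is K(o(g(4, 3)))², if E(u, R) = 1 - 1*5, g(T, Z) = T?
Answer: 0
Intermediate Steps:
E(u, R) = -4 (E(u, R) = 1 - 5 = -4)
o(q) = (-4 + q)*(3 + q) (o(q) = (q - 4)*(q + 3) = (-4 + q)*(3 + q))
K(B) = B
K(o(g(4, 3)))² = (-12 + 4² - 1*4)² = (-12 + 16 - 4)² = 0² = 0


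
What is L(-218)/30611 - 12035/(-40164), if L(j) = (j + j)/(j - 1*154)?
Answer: 3807321409/12704422108 ≈ 0.29968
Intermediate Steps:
L(j) = 2*j/(-154 + j) (L(j) = (2*j)/(j - 154) = (2*j)/(-154 + j) = 2*j/(-154 + j))
L(-218)/30611 - 12035/(-40164) = (2*(-218)/(-154 - 218))/30611 - 12035/(-40164) = (2*(-218)/(-372))*(1/30611) - 12035*(-1/40164) = (2*(-218)*(-1/372))*(1/30611) + 12035/40164 = (109/93)*(1/30611) + 12035/40164 = 109/2846823 + 12035/40164 = 3807321409/12704422108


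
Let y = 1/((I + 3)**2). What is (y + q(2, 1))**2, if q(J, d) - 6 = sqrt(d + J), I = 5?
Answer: 160513/4096 + 385*sqrt(3)/32 ≈ 60.026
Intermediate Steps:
q(J, d) = 6 + sqrt(J + d) (q(J, d) = 6 + sqrt(d + J) = 6 + sqrt(J + d))
y = 1/64 (y = 1/((5 + 3)**2) = 1/(8**2) = 1/64 ≈ 0.015625)
(y + q(2, 1))**2 = (1/64 + (6 + sqrt(2 + 1)))**2 = (1/64 + (6 + sqrt(3)))**2 = (385/64 + sqrt(3))**2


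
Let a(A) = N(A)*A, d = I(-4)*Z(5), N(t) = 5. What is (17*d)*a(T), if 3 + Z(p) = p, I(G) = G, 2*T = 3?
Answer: -1020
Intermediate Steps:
T = 3/2 (T = (½)*3 = 3/2 ≈ 1.5000)
Z(p) = -3 + p
d = -8 (d = -4*(-3 + 5) = -4*2 = -8)
a(A) = 5*A
(17*d)*a(T) = (17*(-8))*(5*(3/2)) = -136*15/2 = -1020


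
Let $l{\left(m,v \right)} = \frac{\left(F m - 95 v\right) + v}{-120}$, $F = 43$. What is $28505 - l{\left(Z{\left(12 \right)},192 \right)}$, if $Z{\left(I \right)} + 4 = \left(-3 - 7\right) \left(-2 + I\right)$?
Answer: $\frac{84952}{3} \approx 28317.0$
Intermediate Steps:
$Z{\left(I \right)} = 16 - 10 I$ ($Z{\left(I \right)} = -4 + \left(-3 - 7\right) \left(-2 + I\right) = -4 - 10 \left(-2 + I\right) = -4 - \left(-20 + 10 I\right) = 16 - 10 I$)
$l{\left(m,v \right)} = - \frac{43 m}{120} + \frac{47 v}{60}$ ($l{\left(m,v \right)} = \frac{\left(43 m - 95 v\right) + v}{-120} = \left(\left(- 95 v + 43 m\right) + v\right) \left(- \frac{1}{120}\right) = \left(- 94 v + 43 m\right) \left(- \frac{1}{120}\right) = - \frac{43 m}{120} + \frac{47 v}{60}$)
$28505 - l{\left(Z{\left(12 \right)},192 \right)} = 28505 - \left(- \frac{43 \left(16 - 120\right)}{120} + \frac{47}{60} \cdot 192\right) = 28505 - \left(- \frac{43 \left(16 - 120\right)}{120} + \frac{752}{5}\right) = 28505 - \left(\left(- \frac{43}{120}\right) \left(-104\right) + \frac{752}{5}\right) = 28505 - \left(\frac{559}{15} + \frac{752}{5}\right) = 28505 - \frac{563}{3} = \frac{84952}{3}$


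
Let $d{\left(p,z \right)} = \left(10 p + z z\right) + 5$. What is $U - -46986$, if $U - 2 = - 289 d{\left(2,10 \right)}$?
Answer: $10863$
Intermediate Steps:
$d{\left(p,z \right)} = 5 + z^{2} + 10 p$ ($d{\left(p,z \right)} = \left(10 p + z^{2}\right) + 5 = \left(z^{2} + 10 p\right) + 5 = 5 + z^{2} + 10 p$)
$U = -36123$ ($U = 2 - 289 \left(5 + 10^{2} + 10 \cdot 2\right) = 2 - 289 \left(5 + 100 + 20\right) = 2 - 36125 = -36123$)
$U - -46986 = -36123 - -46986 = -36123 + 46986 = 10863$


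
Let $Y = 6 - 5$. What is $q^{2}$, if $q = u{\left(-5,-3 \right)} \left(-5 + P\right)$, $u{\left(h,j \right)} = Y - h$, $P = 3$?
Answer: $144$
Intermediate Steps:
$Y = 1$ ($Y = 6 - 5 = 1$)
$u{\left(h,j \right)} = 1 - h$
$q = -12$ ($q = \left(1 - -5\right) \left(-5 + 3\right) = \left(1 + 5\right) \left(-2\right) = 6 \left(-2\right) = -12$)
$q^{2} = \left(-12\right)^{2} = 144$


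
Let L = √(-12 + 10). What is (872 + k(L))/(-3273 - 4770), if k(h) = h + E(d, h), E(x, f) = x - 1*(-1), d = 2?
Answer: -125/1149 - I*√2/8043 ≈ -0.10879 - 0.00017583*I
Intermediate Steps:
L = I*√2 (L = √(-2) = I*√2 ≈ 1.4142*I)
E(x, f) = 1 + x (E(x, f) = x + 1 = 1 + x)
k(h) = 3 + h (k(h) = h + (1 + 2) = h + 3 = 3 + h)
(872 + k(L))/(-3273 - 4770) = (872 + (3 + I*√2))/(-3273 - 4770) = (875 + I*√2)/(-8043) = (875 + I*√2)*(-1/8043) = -125/1149 - I*√2/8043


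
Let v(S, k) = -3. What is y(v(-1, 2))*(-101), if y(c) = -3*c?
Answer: -909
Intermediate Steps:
y(v(-1, 2))*(-101) = -3*(-3)*(-101) = 9*(-101) = -909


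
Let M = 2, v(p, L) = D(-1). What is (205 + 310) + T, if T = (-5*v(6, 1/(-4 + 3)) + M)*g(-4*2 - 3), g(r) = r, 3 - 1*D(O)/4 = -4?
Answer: 2033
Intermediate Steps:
D(O) = 28 (D(O) = 12 - 4*(-4) = 12 + 16 = 28)
v(p, L) = 28
T = 1518 (T = (-5*28 + 2)*(-4*2 - 3) = (-140 + 2)*(-8 - 3) = -138*(-11) = 1518)
(205 + 310) + T = (205 + 310) + 1518 = 515 + 1518 = 2033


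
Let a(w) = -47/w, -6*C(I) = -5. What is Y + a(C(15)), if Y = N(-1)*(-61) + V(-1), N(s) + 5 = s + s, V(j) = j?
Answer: 1848/5 ≈ 369.60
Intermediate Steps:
C(I) = 5/6 (C(I) = -1/6*(-5) = 5/6)
N(s) = -5 + 2*s (N(s) = -5 + (s + s) = -5 + 2*s)
Y = 426 (Y = (-5 + 2*(-1))*(-61) - 1 = (-5 - 2)*(-61) - 1 = -7*(-61) - 1 = 427 - 1 = 426)
Y + a(C(15)) = 426 - 47/5/6 = 426 - 47*6/5 = 426 - 282/5 = 1848/5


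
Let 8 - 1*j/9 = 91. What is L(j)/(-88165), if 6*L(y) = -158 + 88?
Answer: 1/7557 ≈ 0.00013233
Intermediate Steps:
j = -747 (j = 72 - 9*91 = 72 - 819 = -747)
L(y) = -35/3 (L(y) = (-158 + 88)/6 = (⅙)*(-70) = -35/3)
L(j)/(-88165) = -35/3/(-88165) = -35/3*(-1/88165) = 1/7557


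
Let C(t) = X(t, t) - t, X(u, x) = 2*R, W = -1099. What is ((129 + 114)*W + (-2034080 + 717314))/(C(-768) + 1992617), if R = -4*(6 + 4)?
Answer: -527941/664435 ≈ -0.79457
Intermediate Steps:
R = -40 (R = -4*10 = -40)
X(u, x) = -80 (X(u, x) = 2*(-40) = -80)
C(t) = -80 - t
((129 + 114)*W + (-2034080 + 717314))/(C(-768) + 1992617) = ((129 + 114)*(-1099) + (-2034080 + 717314))/((-80 - 1*(-768)) + 1992617) = (243*(-1099) - 1316766)/((-80 + 768) + 1992617) = (-267057 - 1316766)/(688 + 1992617) = -1583823/1993305 = -1583823*1/1993305 = -527941/664435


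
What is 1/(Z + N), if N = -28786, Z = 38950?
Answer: 1/10164 ≈ 9.8386e-5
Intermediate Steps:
1/(Z + N) = 1/(38950 - 28786) = 1/10164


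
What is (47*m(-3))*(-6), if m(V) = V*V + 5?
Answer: -3948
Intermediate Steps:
m(V) = 5 + V**2 (m(V) = V**2 + 5 = 5 + V**2)
(47*m(-3))*(-6) = (47*(5 + (-3)**2))*(-6) = (47*(5 + 9))*(-6) = (47*14)*(-6) = 658*(-6) = -3948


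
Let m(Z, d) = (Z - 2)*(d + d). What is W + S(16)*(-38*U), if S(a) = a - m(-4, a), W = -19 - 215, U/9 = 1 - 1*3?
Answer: 142038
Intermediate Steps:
U = -18 (U = 9*(1 - 1*3) = 9*(1 - 3) = 9*(-2) = -18)
m(Z, d) = 2*d*(-2 + Z) (m(Z, d) = (-2 + Z)*(2*d) = 2*d*(-2 + Z))
W = -234
S(a) = 13*a (S(a) = a - 2*a*(-2 - 4) = a - 2*a*(-6) = a - (-12)*a = a + 12*a = 13*a)
W + S(16)*(-38*U) = -234 + (13*16)*(-38*(-18)) = -234 + 208*684 = -234 + 142272 = 142038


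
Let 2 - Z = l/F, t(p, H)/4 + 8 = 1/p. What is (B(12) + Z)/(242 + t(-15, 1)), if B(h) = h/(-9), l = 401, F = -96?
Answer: 2325/100672 ≈ 0.023095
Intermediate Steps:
t(p, H) = -32 + 4/p
B(h) = -h/9 (B(h) = h*(-⅑) = -h/9)
Z = 593/96 (Z = 2 - 401/(-96) = 2 - 401*(-1)/96 = 2 - 1*(-401/96) = 2 + 401/96 = 593/96 ≈ 6.1771)
(B(12) + Z)/(242 + t(-15, 1)) = (-⅑*12 + 593/96)/(242 + (-32 + 4/(-15))) = (-4/3 + 593/96)/(242 + (-32 + 4*(-1/15))) = 155/(32*(242 + (-32 - 4/15))) = 155/(32*(242 - 484/15)) = 155/(32*(3146/15)) = (155/32)*(15/3146) = 2325/100672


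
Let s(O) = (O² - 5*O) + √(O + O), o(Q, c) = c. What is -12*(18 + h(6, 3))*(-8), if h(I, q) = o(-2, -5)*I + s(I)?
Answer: -576 + 192*√3 ≈ -243.45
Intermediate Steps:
s(O) = O² - 5*O + √2*√O (s(O) = (O² - 5*O) + √(2*O) = (O² - 5*O) + √2*√O = O² - 5*O + √2*√O)
h(I, q) = I² - 10*I + √2*√I (h(I, q) = -5*I + (I² - 5*I + √2*√I) = I² - 10*I + √2*√I)
-12*(18 + h(6, 3))*(-8) = -12*(18 + (6² - 10*6 + √2*√6))*(-8) = -12*(18 + (36 - 60 + 2*√3))*(-8) = -12*(18 + (-24 + 2*√3))*(-8) = -12*(-6 + 2*√3)*(-8) = (72 - 24*√3)*(-8) = -576 + 192*√3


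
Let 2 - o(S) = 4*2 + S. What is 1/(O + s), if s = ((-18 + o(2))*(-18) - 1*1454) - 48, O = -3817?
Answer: -1/4851 ≈ -0.00020614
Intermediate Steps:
o(S) = -6 - S (o(S) = 2 - (4*2 + S) = 2 - (8 + S) = 2 + (-8 - S) = -6 - S)
s = -1034 (s = ((-18 + (-6 - 1*2))*(-18) - 1*1454) - 48 = ((-18 + (-6 - 2))*(-18) - 1454) - 48 = ((-18 - 8)*(-18) - 1454) - 48 = (-26*(-18) - 1454) - 48 = (468 - 1454) - 48 = -986 - 48 = -1034)
1/(O + s) = 1/(-3817 - 1034) = 1/(-4851) = -1/4851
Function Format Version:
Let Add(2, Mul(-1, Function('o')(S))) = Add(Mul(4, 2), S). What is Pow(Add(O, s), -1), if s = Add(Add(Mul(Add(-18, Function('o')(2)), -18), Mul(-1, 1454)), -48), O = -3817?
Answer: Rational(-1, 4851) ≈ -0.00020614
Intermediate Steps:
Function('o')(S) = Add(-6, Mul(-1, S)) (Function('o')(S) = Add(2, Mul(-1, Add(Mul(4, 2), S))) = Add(2, Mul(-1, Add(8, S))) = Add(2, Add(-8, Mul(-1, S))) = Add(-6, Mul(-1, S)))
s = -1034 (s = Add(Add(Mul(Add(-18, Add(-6, Mul(-1, 2))), -18), Mul(-1, 1454)), -48) = Add(Add(Mul(Add(-18, Add(-6, -2)), -18), -1454), -48) = Add(Add(Mul(Add(-18, -8), -18), -1454), -48) = Add(Add(Mul(-26, -18), -1454), -48) = Add(Add(468, -1454), -48) = Add(-986, -48) = -1034)
Pow(Add(O, s), -1) = Pow(Add(-3817, -1034), -1) = Pow(-4851, -1) = Rational(-1, 4851)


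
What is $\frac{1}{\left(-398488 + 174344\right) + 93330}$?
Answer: $- \frac{1}{130814} \approx -7.6444 \cdot 10^{-6}$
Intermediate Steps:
$\frac{1}{\left(-398488 + 174344\right) + 93330} = \frac{1}{-224144 + 93330} = \frac{1}{-130814} = - \frac{1}{130814}$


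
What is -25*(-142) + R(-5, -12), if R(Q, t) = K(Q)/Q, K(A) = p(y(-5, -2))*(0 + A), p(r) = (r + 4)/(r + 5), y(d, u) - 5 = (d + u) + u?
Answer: 3550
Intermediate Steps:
y(d, u) = 5 + d + 2*u (y(d, u) = 5 + ((d + u) + u) = 5 + (d + 2*u) = 5 + d + 2*u)
p(r) = (4 + r)/(5 + r)
K(A) = 0 (K(A) = ((4 + (5 - 5 + 2*(-2)))/(5 + (5 - 5 + 2*(-2))))*(0 + A) = ((4 + (5 - 5 - 4))/(5 + (5 - 5 - 4)))*A = ((4 - 4)/(5 - 4))*A = (0/1)*A = (1*0)*A = 0*A = 0)
R(Q, t) = 0 (R(Q, t) = 0/Q = 0)
-25*(-142) + R(-5, -12) = -25*(-142) + 0 = 3550 + 0 = 3550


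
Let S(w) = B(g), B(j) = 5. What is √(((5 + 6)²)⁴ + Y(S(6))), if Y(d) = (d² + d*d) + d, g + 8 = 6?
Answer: 2*√53589734 ≈ 14641.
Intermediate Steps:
g = -2 (g = -8 + 6 = -2)
S(w) = 5
Y(d) = d + 2*d² (Y(d) = (d² + d²) + d = 2*d² + d = d + 2*d²)
√(((5 + 6)²)⁴ + Y(S(6))) = √(((5 + 6)²)⁴ + 5*(1 + 2*5)) = √((11²)⁴ + 5*(1 + 10)) = √(121⁴ + 5*11) = √(214358881 + 55) = √214358936 = 2*√53589734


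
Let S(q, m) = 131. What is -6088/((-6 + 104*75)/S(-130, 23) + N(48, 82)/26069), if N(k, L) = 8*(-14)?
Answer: -79354036/775447 ≈ -102.33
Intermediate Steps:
N(k, L) = -112
-6088/((-6 + 104*75)/S(-130, 23) + N(48, 82)/26069) = -6088/((-6 + 104*75)/131 - 112/26069) = -6088/((-6 + 7800)*(1/131) - 112*1/26069) = -6088/(7794*(1/131) - 112/26069) = -6088/(7794/131 - 112/26069) = -6088/1550894/26069 = -6088*26069/1550894 = -79354036/775447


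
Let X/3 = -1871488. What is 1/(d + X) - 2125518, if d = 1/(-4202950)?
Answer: -50156510278547166868/23597311468801 ≈ -2.1255e+6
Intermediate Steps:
X = -5614464 (X = 3*(-1871488) = -5614464)
d = -1/4202950 ≈ -2.3793e-7
1/(d + X) - 2125518 = 1/(-1/4202950 - 5614464) - 2125518 = 1/(-23597311468801/4202950) - 2125518 = -4202950/23597311468801 - 2125518 = -50156510278547166868/23597311468801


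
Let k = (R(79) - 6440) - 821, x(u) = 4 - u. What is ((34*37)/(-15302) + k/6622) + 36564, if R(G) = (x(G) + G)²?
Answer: 264636087325/7237846 ≈ 36563.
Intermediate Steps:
R(G) = 16 (R(G) = ((4 - G) + G)² = 4² = 16)
k = -7245 (k = (16 - 6440) - 821 = -6424 - 821 = -7245)
((34*37)/(-15302) + k/6622) + 36564 = ((34*37)/(-15302) - 7245/6622) + 36564 = (1258*(-1/15302) - 7245*1/6622) + 36564 = (-629/7651 - 1035/946) + 36564 = -8513819/7237846 + 36564 = 264636087325/7237846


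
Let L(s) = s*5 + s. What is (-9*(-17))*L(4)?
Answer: 3672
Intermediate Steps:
L(s) = 6*s (L(s) = 5*s + s = 6*s)
(-9*(-17))*L(4) = (-9*(-17))*(6*4) = 153*24 = 3672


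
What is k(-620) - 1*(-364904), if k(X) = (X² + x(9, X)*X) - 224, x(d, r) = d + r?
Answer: 1127900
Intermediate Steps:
k(X) = -224 + X² + X*(9 + X) (k(X) = (X² + (9 + X)*X) - 224 = (X² + X*(9 + X)) - 224 = -224 + X² + X*(9 + X))
k(-620) - 1*(-364904) = (-224 + (-620)² - 620*(9 - 620)) - 1*(-364904) = (-224 + 384400 - 620*(-611)) + 364904 = (-224 + 384400 + 378820) + 364904 = 762996 + 364904 = 1127900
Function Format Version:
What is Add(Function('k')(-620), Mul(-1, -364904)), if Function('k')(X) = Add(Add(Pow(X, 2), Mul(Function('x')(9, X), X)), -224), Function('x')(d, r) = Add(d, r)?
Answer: 1127900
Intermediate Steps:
Function('k')(X) = Add(-224, Pow(X, 2), Mul(X, Add(9, X))) (Function('k')(X) = Add(Add(Pow(X, 2), Mul(Add(9, X), X)), -224) = Add(Add(Pow(X, 2), Mul(X, Add(9, X))), -224) = Add(-224, Pow(X, 2), Mul(X, Add(9, X))))
Add(Function('k')(-620), Mul(-1, -364904)) = Add(Add(-224, Pow(-620, 2), Mul(-620, Add(9, -620))), Mul(-1, -364904)) = Add(Add(-224, 384400, Mul(-620, -611)), 364904) = Add(Add(-224, 384400, 378820), 364904) = Add(762996, 364904) = 1127900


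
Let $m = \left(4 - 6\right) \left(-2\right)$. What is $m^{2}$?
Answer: $16$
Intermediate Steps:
$m = 4$ ($m = \left(4 - 6\right) \left(-2\right) = \left(-2\right) \left(-2\right) = 4$)
$m^{2} = 4^{2} = 16$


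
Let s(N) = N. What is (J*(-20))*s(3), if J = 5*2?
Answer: -600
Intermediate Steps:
J = 10
(J*(-20))*s(3) = (10*(-20))*3 = -200*3 = -600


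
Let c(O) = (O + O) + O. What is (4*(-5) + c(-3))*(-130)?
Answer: 3770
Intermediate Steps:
c(O) = 3*O (c(O) = 2*O + O = 3*O)
(4*(-5) + c(-3))*(-130) = (4*(-5) + 3*(-3))*(-130) = (-20 - 9)*(-130) = -29*(-130) = 3770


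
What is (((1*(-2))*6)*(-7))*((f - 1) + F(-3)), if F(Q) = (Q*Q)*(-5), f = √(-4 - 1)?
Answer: -3864 + 84*I*√5 ≈ -3864.0 + 187.83*I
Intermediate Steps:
f = I*√5 (f = √(-5) = I*√5 ≈ 2.2361*I)
F(Q) = -5*Q² (F(Q) = Q²*(-5) = -5*Q²)
(((1*(-2))*6)*(-7))*((f - 1) + F(-3)) = (((1*(-2))*6)*(-7))*((I*√5 - 1) - 5*(-3)²) = (-2*6*(-7))*((-1 + I*√5) - 5*9) = (-12*(-7))*((-1 + I*√5) - 45) = 84*(-46 + I*√5) = -3864 + 84*I*√5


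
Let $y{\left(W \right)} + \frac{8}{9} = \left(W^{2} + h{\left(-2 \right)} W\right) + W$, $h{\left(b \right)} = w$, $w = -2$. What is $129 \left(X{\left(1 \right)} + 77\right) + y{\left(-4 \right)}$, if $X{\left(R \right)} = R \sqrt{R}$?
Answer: $\frac{90730}{9} \approx 10081.0$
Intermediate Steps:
$h{\left(b \right)} = -2$
$X{\left(R \right)} = R^{\frac{3}{2}}$
$y{\left(W \right)} = - \frac{8}{9} + W^{2} - W$ ($y{\left(W \right)} = - \frac{8}{9} + \left(\left(W^{2} - 2 W\right) + W\right) = - \frac{8}{9} + \left(W^{2} - W\right) = - \frac{8}{9} + W^{2} - W$)
$129 \left(X{\left(1 \right)} + 77\right) + y{\left(-4 \right)} = 129 \left(1^{\frac{3}{2}} + 77\right) - \left(- \frac{28}{9} - 16\right) = 129 \left(1 + 77\right) + \left(- \frac{8}{9} + 16 + 4\right) = 129 \cdot 78 + \frac{172}{9} = 10062 + \frac{172}{9} = \frac{90730}{9}$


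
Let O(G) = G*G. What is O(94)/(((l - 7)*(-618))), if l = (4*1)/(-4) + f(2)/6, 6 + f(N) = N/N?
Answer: 8836/5459 ≈ 1.6186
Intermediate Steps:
f(N) = -5 (f(N) = -6 + N/N = -6 + 1 = -5)
O(G) = G²
l = -11/6 (l = (4*1)/(-4) - 5/6 = 4*(-¼) - 5*⅙ = -1 - ⅚ = -11/6 ≈ -1.8333)
O(94)/(((l - 7)*(-618))) = 94²/(((-11/6 - 7)*(-618))) = 8836/((-53/6*(-618))) = 8836/5459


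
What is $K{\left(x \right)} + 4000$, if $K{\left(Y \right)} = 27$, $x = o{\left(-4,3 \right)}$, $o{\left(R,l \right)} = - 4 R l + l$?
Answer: $4027$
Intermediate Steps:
$o{\left(R,l \right)} = l - 4 R l$ ($o{\left(R,l \right)} = - 4 R l + l = l - 4 R l$)
$x = 51$ ($x = 3 \left(1 - -16\right) = 3 \left(1 + 16\right) = 3 \cdot 17 = 51$)
$K{\left(x \right)} + 4000 = 27 + 4000 = 4027$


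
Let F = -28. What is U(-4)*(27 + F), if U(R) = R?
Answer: 4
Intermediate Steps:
U(-4)*(27 + F) = -4*(27 - 28) = -4*(-1) = 4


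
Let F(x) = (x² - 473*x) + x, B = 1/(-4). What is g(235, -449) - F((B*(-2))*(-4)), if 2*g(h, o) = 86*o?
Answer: -20255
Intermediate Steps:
g(h, o) = 43*o (g(h, o) = (86*o)/2 = 43*o)
B = -¼ ≈ -0.25000
F(x) = x² - 472*x
g(235, -449) - F((B*(-2))*(-4)) = 43*(-449) - -¼*(-2)*(-4)*(-472 - ¼*(-2)*(-4)) = -19307 - (½)*(-4)*(-472 + (½)*(-4)) = -19307 - (-2)*(-472 - 2) = -19307 - (-2)*(-474) = -19307 - 1*948 = -19307 - 948 = -20255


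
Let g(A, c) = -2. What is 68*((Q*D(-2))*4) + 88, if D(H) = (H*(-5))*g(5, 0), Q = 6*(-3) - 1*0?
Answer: 98008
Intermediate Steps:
Q = -18 (Q = -18 + 0 = -18)
D(H) = 10*H (D(H) = (H*(-5))*(-2) = -5*H*(-2) = 10*H)
68*((Q*D(-2))*4) + 88 = 68*(-180*(-2)*4) + 88 = 68*(-18*(-20)*4) + 88 = 68*(360*4) + 88 = 68*1440 + 88 = 97920 + 88 = 98008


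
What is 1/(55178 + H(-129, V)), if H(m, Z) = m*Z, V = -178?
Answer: 1/78140 ≈ 1.2798e-5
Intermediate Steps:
H(m, Z) = Z*m
1/(55178 + H(-129, V)) = 1/(55178 - 178*(-129)) = 1/(55178 + 22962) = 1/78140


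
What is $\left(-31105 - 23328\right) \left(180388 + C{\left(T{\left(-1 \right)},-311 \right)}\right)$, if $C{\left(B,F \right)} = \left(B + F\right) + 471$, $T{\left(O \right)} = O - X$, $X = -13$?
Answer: $-9828422480$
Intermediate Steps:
$T{\left(O \right)} = 13 + O$ ($T{\left(O \right)} = O - -13 = O + 13 = 13 + O$)
$C{\left(B,F \right)} = 471 + B + F$
$\left(-31105 - 23328\right) \left(180388 + C{\left(T{\left(-1 \right)},-311 \right)}\right) = \left(-31105 - 23328\right) \left(180388 + \left(471 + \left(13 - 1\right) - 311\right)\right) = - 54433 \left(180388 + \left(471 + 12 - 311\right)\right) = - 54433 \left(180388 + 172\right) = \left(-54433\right) 180560 = -9828422480$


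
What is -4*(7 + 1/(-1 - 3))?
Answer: -27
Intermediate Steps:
-4*(7 + 1/(-1 - 3)) = -4*(7 + 1/(-4)) = -4*(7 - 1/4) = -4*27/4 = -27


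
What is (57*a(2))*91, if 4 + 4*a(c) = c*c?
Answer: 0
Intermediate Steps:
a(c) = -1 + c²/4 (a(c) = -1 + (c*c)/4 = -1 + c²/4)
(57*a(2))*91 = (57*(-1 + (¼)*2²))*91 = (57*(-1 + (¼)*4))*91 = (57*(-1 + 1))*91 = (57*0)*91 = 0*91 = 0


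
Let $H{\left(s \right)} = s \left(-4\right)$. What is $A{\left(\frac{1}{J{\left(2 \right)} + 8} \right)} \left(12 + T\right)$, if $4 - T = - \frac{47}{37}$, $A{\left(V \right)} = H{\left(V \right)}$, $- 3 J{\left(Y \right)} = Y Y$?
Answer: $- \frac{1917}{185} \approx -10.362$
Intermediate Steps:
$J{\left(Y \right)} = - \frac{Y^{2}}{3}$ ($J{\left(Y \right)} = - \frac{Y Y}{3} = - \frac{Y^{2}}{3}$)
$H{\left(s \right)} = - 4 s$
$A{\left(V \right)} = - 4 V$
$T = \frac{195}{37}$ ($T = 4 - - \frac{47}{37} = 4 + \frac{47}{37} = \frac{195}{37} \approx 5.2703$)
$A{\left(\frac{1}{J{\left(2 \right)} + 8} \right)} \left(12 + T\right) = - \frac{4}{- \frac{2^{2}}{3} + 8} \left(12 + \frac{195}{37}\right) = - \frac{4}{\left(- \frac{1}{3}\right) 4 + 8} \cdot \frac{639}{37} = - \frac{4}{- \frac{4}{3} + 8} \cdot \frac{639}{37} = - \frac{4}{\frac{20}{3}} \cdot \frac{639}{37} = \left(-4\right) \frac{3}{20} \cdot \frac{639}{37} = \left(- \frac{3}{5}\right) \frac{639}{37} = - \frac{1917}{185}$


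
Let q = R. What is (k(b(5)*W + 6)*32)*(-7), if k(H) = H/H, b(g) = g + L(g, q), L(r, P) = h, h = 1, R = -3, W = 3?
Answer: -224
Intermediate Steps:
q = -3
L(r, P) = 1
b(g) = 1 + g (b(g) = g + 1 = 1 + g)
k(H) = 1
(k(b(5)*W + 6)*32)*(-7) = (1*32)*(-7) = 32*(-7) = -224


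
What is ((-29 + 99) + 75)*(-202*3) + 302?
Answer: -87568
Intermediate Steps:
((-29 + 99) + 75)*(-202*3) + 302 = (70 + 75)*(-606) + 302 = 145*(-606) + 302 = -87870 + 302 = -87568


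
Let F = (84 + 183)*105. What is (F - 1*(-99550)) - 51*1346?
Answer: 58939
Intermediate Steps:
F = 28035 (F = 267*105 = 28035)
(F - 1*(-99550)) - 51*1346 = (28035 - 1*(-99550)) - 51*1346 = (28035 + 99550) - 68646 = 127585 - 68646 = 58939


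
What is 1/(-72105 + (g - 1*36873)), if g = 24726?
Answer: -1/84252 ≈ -1.1869e-5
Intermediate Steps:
1/(-72105 + (g - 1*36873)) = 1/(-72105 + (24726 - 1*36873)) = 1/(-72105 + (24726 - 36873)) = 1/(-72105 - 12147) = 1/(-84252) = -1/84252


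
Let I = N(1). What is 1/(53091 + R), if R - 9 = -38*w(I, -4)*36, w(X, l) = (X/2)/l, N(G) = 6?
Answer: 1/54126 ≈ 1.8475e-5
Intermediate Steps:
I = 6
w(X, l) = X/(2*l) (w(X, l) = (X*(1/2))/l = (X/2)/l = X/(2*l))
R = 1035 (R = 9 - 19*6/(-4)*36 = 9 - 19*6*(-1)/4*36 = 9 - 38*(-3/4)*36 = 9 + (57/2)*36 = 9 + 1026 = 1035)
1/(53091 + R) = 1/(53091 + 1035) = 1/54126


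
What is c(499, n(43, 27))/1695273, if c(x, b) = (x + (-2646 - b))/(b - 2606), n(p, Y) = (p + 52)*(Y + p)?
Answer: -8797/6855684012 ≈ -1.2832e-6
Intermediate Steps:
n(p, Y) = (52 + p)*(Y + p)
c(x, b) = (-2646 + x - b)/(-2606 + b)
c(499, n(43, 27))/1695273 = ((-2646 + 499 - (43**2 + 52*27 + 52*43 + 27*43))/(-2606 + (43**2 + 52*27 + 52*43 + 27*43)))/1695273 = ((-2646 + 499 - (1849 + 1404 + 2236 + 1161))/(-2606 + (1849 + 1404 + 2236 + 1161)))*(1/1695273) = ((-2646 + 499 - 1*6650)/(-2606 + 6650))*(1/1695273) = ((-2646 + 499 - 6650)/4044)*(1/1695273) = ((1/4044)*(-8797))*(1/1695273) = -8797/4044*1/1695273 = -8797/6855684012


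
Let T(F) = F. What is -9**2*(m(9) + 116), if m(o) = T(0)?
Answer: -9396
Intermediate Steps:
m(o) = 0
-9**2*(m(9) + 116) = -9**2*(0 + 116) = -81*116 = -1*9396 = -9396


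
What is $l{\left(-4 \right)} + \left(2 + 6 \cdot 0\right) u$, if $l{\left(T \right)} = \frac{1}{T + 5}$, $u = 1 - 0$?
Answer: $3$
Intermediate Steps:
$u = 1$ ($u = 1 + 0 = 1$)
$l{\left(T \right)} = \frac{1}{5 + T}$
$l{\left(-4 \right)} + \left(2 + 6 \cdot 0\right) u = \frac{1}{5 - 4} + \left(2 + 6 \cdot 0\right) 1 = 1^{-1} + \left(2 + 0\right) 1 = 1 + 2 \cdot 1 = 1 + 2 = 3$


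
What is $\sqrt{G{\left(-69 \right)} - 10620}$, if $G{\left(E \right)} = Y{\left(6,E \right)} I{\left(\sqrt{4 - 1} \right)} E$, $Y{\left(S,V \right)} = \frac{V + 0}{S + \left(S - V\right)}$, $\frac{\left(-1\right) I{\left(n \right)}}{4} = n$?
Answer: $\frac{2 \sqrt{-23895 - 529 \sqrt{3}}}{3} \approx 105.01 i$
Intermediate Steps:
$I{\left(n \right)} = - 4 n$
$Y{\left(S,V \right)} = \frac{V}{- V + 2 S}$
$G{\left(E \right)} = - \frac{4 \sqrt{3} E^{2}}{12 - E}$ ($G{\left(E \right)} = \frac{E}{- E + 2 \cdot 6} \left(- 4 \sqrt{4 - 1}\right) E = \frac{E}{- E + 12} \left(- 4 \sqrt{3}\right) E = \frac{E}{12 - E} \left(- 4 \sqrt{3}\right) E = - \frac{4 E \sqrt{3}}{12 - E} E = - \frac{4 \sqrt{3} E^{2}}{12 - E}$)
$\sqrt{G{\left(-69 \right)} - 10620} = \sqrt{\frac{4 \sqrt{3} \left(-69\right)^{2}}{-12 - 69} - 10620} = \sqrt{4 \sqrt{3} \cdot 4761 \frac{1}{-81} - 10620} = \sqrt{4 \sqrt{3} \cdot 4761 \left(- \frac{1}{81}\right) - 10620} = \sqrt{- \frac{2116 \sqrt{3}}{9} - 10620} = \sqrt{-10620 - \frac{2116 \sqrt{3}}{9}}$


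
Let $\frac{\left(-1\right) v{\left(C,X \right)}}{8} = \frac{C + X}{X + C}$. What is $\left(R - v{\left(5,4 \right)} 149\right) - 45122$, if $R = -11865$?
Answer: $-55795$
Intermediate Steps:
$v{\left(C,X \right)} = -8$ ($v{\left(C,X \right)} = - 8 \frac{C + X}{X + C} = - 8 \frac{C + X}{C + X} = \left(-8\right) 1 = -8$)
$\left(R - v{\left(5,4 \right)} 149\right) - 45122 = \left(-11865 - \left(-8\right) 149\right) - 45122 = \left(-11865 - -1192\right) - 45122 = \left(-11865 + 1192\right) - 45122 = -10673 - 45122 = -55795$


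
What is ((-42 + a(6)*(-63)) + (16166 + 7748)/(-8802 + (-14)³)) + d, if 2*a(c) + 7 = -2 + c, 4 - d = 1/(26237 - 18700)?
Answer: 4736503049/87022202 ≈ 54.429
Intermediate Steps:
d = 30147/7537 (d = 4 - 1/(26237 - 18700) = 4 - 1/7537 = 30147/7537 ≈ 3.9999)
a(c) = -9/2 + c/2 (a(c) = -7/2 + (-2 + c)/2 = -7/2 + (-1 + c/2) = -9/2 + c/2)
((-42 + a(6)*(-63)) + (16166 + 7748)/(-8802 + (-14)³)) + d = ((-42 + (-9/2 + (½)*6)*(-63)) + (16166 + 7748)/(-8802 + (-14)³)) + 30147/7537 = ((-42 + (-9/2 + 3)*(-63)) + 23914/(-8802 - 2744)) + 30147/7537 = ((-42 - 3/2*(-63)) + 23914/(-11546)) + 30147/7537 = ((-42 + 189/2) + 23914*(-1/11546)) + 30147/7537 = (105/2 - 11957/5773) + 30147/7537 = 582251/11546 + 30147/7537 = 4736503049/87022202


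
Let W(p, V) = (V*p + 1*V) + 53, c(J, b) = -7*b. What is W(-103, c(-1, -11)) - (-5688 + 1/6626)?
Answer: -14000739/6626 ≈ -2113.0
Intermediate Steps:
W(p, V) = 53 + V + V*p (W(p, V) = (V*p + V) + 53 = (V + V*p) + 53 = 53 + V + V*p)
W(-103, c(-1, -11)) - (-5688 + 1/6626) = (53 - 7*(-11) - 7*(-11)*(-103)) - (-5688 + 1/6626) = (53 + 77 + 77*(-103)) - (-5688 + 1/6626) = (53 + 77 - 7931) - 1*(-37688687/6626) = -7801 + 37688687/6626 = -14000739/6626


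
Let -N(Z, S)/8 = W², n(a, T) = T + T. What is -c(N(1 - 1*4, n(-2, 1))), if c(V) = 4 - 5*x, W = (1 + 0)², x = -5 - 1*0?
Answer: -29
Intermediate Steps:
x = -5 (x = -5 + 0 = -5)
W = 1 (W = 1² = 1)
n(a, T) = 2*T
N(Z, S) = -8 (N(Z, S) = -8*1² = -8*1 = -8)
c(V) = 29 (c(V) = 4 - 5*(-5) = 4 + 25 = 29)
-c(N(1 - 1*4, n(-2, 1))) = -1*29 = -29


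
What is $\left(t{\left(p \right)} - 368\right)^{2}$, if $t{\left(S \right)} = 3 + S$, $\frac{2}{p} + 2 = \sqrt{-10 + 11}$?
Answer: $134689$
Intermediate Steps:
$p = -2$ ($p = \frac{2}{-2 + \sqrt{-10 + 11}} = \frac{2}{-2 + \sqrt{1}} = \frac{2}{-2 + 1} = \frac{2}{-1} = 2 \left(-1\right) = -2$)
$\left(t{\left(p \right)} - 368\right)^{2} = \left(\left(3 - 2\right) - 368\right)^{2} = \left(1 - 368\right)^{2} = \left(-367\right)^{2} = 134689$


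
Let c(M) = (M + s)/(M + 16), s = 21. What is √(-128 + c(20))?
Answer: I*√4567/6 ≈ 11.263*I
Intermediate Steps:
c(M) = (21 + M)/(16 + M) (c(M) = (M + 21)/(M + 16) = (21 + M)/(16 + M))
√(-128 + c(20)) = √(-128 + (21 + 20)/(16 + 20)) = √(-128 + 41/36) = √(-4567/36) = I*√4567/6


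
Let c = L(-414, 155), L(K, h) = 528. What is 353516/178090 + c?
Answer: 47192518/89045 ≈ 529.99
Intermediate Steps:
c = 528
353516/178090 + c = 353516/178090 + 528 = 353516*(1/178090) + 528 = 176758/89045 + 528 = 47192518/89045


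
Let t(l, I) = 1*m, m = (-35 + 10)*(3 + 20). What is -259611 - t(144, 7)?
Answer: -259036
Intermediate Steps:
m = -575 (m = -25*23 = -575)
t(l, I) = -575 (t(l, I) = 1*(-575) = -575)
-259611 - t(144, 7) = -259611 - 1*(-575) = -259611 + 575 = -259036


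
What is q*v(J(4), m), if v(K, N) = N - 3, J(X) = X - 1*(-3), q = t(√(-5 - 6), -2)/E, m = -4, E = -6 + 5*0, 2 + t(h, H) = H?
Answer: -14/3 ≈ -4.6667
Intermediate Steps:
t(h, H) = -2 + H
E = -6 (E = -6 + 0 = -6)
q = ⅔ (q = (-2 - 2)/(-6) = -4*(-⅙) = ⅔ ≈ 0.66667)
J(X) = 3 + X (J(X) = X + 3 = 3 + X)
v(K, N) = -3 + N
q*v(J(4), m) = 2*(-3 - 4)/3 = (⅔)*(-7) = -14/3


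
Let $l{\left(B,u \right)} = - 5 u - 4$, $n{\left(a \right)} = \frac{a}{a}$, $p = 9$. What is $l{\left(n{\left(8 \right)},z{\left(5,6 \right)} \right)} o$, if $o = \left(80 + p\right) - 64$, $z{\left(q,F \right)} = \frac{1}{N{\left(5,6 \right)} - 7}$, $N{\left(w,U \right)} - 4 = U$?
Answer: $- \frac{425}{3} \approx -141.67$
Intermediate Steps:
$N{\left(w,U \right)} = 4 + U$
$z{\left(q,F \right)} = \frac{1}{3}$ ($z{\left(q,F \right)} = \frac{1}{\left(4 + 6\right) - 7} = \frac{1}{10 - 7} = \frac{1}{3}$)
$o = 25$ ($o = \left(80 + 9\right) - 64 = 89 - 64 = 25$)
$n{\left(a \right)} = 1$
$l{\left(B,u \right)} = -4 - 5 u$
$l{\left(n{\left(8 \right)},z{\left(5,6 \right)} \right)} o = \left(-4 - \frac{5}{3}\right) 25 = \left(- \frac{17}{3}\right) 25 = - \frac{425}{3}$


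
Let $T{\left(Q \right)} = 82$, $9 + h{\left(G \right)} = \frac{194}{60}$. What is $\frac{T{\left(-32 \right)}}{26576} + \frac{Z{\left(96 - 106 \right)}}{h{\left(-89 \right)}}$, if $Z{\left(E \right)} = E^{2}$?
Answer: $- \frac{39856907}{2298824} \approx -17.338$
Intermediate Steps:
$h{\left(G \right)} = - \frac{173}{30}$ ($h{\left(G \right)} = -9 + \frac{194}{60} = -9 + 194 \cdot \frac{1}{60} = -9 + \frac{97}{30} = - \frac{173}{30}$)
$\frac{T{\left(-32 \right)}}{26576} + \frac{Z{\left(96 - 106 \right)}}{h{\left(-89 \right)}} = \frac{82}{26576} + \frac{\left(96 - 106\right)^{2}}{- \frac{173}{30}} = 82 \cdot \frac{1}{26576} + \left(96 - 106\right)^{2} \left(- \frac{30}{173}\right) = \frac{41}{13288} + \left(-10\right)^{2} \left(- \frac{30}{173}\right) = \frac{41}{13288} + 100 \left(- \frac{30}{173}\right) = \frac{41}{13288} - \frac{3000}{173} = - \frac{39856907}{2298824}$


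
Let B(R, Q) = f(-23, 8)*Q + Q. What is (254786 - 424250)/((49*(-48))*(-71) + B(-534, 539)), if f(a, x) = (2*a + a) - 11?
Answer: -169464/124411 ≈ -1.3621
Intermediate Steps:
f(a, x) = -11 + 3*a (f(a, x) = 3*a - 11 = -11 + 3*a)
B(R, Q) = -79*Q (B(R, Q) = (-11 + 3*(-23))*Q + Q = (-11 - 69)*Q + Q = -80*Q + Q = -79*Q)
(254786 - 424250)/((49*(-48))*(-71) + B(-534, 539)) = (254786 - 424250)/((49*(-48))*(-71) - 79*539) = -169464/(-2352*(-71) - 42581) = -169464/(166992 - 42581) = -169464/124411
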